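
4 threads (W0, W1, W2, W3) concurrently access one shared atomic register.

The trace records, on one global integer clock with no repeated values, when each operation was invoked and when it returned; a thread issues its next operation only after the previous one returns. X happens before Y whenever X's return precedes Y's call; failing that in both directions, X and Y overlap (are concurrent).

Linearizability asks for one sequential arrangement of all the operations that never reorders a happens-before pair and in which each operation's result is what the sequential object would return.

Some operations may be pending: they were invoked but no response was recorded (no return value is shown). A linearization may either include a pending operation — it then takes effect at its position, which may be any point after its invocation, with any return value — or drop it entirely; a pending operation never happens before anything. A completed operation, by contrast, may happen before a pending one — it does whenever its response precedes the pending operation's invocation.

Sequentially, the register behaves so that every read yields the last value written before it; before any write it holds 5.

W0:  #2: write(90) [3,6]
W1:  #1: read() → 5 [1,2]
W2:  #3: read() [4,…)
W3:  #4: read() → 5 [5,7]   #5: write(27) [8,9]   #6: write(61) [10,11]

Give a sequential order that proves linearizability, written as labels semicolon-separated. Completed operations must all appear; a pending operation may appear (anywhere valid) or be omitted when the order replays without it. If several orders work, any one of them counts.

#1; #3; #4; #2; #5; #6

1. #1 read() → 5, leaving value 5
2. #3 read() (pending, included), leaving value 5
3. #4 read() → 5, leaving value 5
4. #2 write(90), leaving value 90
5. #5 write(27), leaving value 27
6. #6 write(61), leaving value 61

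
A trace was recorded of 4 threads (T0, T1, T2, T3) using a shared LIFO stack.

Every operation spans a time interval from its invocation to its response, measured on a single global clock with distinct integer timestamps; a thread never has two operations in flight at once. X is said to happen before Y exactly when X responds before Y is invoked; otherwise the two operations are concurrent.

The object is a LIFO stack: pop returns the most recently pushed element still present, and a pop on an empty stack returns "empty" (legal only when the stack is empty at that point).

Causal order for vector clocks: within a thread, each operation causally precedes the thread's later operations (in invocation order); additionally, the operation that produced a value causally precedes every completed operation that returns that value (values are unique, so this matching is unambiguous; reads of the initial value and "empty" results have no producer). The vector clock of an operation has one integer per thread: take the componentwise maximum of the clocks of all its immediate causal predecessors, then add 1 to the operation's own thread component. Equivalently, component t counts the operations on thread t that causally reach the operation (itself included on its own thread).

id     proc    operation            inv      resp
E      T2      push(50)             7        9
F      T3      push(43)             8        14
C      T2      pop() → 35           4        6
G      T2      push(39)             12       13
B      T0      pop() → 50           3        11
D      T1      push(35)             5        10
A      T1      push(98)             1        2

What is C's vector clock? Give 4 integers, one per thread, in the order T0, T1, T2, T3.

(0, 2, 1, 0)

root op F, invoked 8: fresh clock plus T3's own tick → (0, 0, 0, 1)
root op A, invoked 1: fresh clock plus T1's own tick → (0, 1, 0, 0)
merge at D (invoked 5): VC(A)=(0, 1, 0, 0), own-thread bump on T1 → (0, 2, 0, 0)
merge at C (invoked 4): VC(D)=(0, 2, 0, 0), own-thread bump on T2 → (0, 2, 1, 0)
merge at E (invoked 7): VC(C)=(0, 2, 1, 0), own-thread bump on T2 → (0, 2, 2, 0)
merge at G (invoked 12): VC(E)=(0, 2, 2, 0), own-thread bump on T2 → (0, 2, 3, 0)
merge at B (invoked 3): VC(E)=(0, 2, 2, 0), own-thread bump on T0 → (1, 2, 2, 0)
target: VC(C) = (0, 2, 1, 0)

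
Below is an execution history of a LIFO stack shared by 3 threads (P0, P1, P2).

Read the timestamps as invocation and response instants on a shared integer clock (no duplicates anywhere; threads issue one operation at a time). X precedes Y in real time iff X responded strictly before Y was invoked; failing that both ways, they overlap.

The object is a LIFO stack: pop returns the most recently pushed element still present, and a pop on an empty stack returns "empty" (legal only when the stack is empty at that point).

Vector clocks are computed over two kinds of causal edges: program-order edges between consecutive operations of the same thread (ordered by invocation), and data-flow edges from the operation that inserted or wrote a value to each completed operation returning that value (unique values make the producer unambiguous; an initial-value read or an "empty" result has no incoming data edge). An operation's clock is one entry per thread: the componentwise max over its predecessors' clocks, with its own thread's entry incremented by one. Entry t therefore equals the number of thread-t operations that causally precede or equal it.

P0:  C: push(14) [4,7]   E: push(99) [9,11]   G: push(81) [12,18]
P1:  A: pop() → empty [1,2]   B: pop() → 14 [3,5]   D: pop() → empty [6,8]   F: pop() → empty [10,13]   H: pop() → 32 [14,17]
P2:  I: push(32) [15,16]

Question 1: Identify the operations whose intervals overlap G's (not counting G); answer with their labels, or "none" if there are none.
F, H, I

G runs from 12 to 18; window-overlapping ops are concurrent
A [1,2]: before
B [3,5]: before
C [4,7]: before
D [6,8]: before
E [9,11]: before
F [10,13]: concurrent
H [14,17]: concurrent
I [15,16]: concurrent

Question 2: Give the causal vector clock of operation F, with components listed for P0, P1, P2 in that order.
(1, 4, 0)

no predecessors for I (invoked 15): P2 increments from zero → (0, 0, 1)
no predecessors for A (invoked 1): P1 increments from zero → (0, 1, 0)
no predecessors for C (invoked 4): P0 increments from zero → (1, 0, 0)
VC(E, invoked at 9): max of VC(C)=(1, 0, 0), then +1 on thread P0 → (2, 0, 0)
VC(B, invoked at 3): max of VC(A)=(0, 1, 0), VC(C)=(1, 0, 0), then +1 on thread P1 → (1, 2, 0)
VC(G, invoked at 12): max of VC(E)=(2, 0, 0), then +1 on thread P0 → (3, 0, 0)
VC(D, invoked at 6): max of VC(B)=(1, 2, 0), then +1 on thread P1 → (1, 3, 0)
VC(F, invoked at 10): max of VC(D)=(1, 3, 0), then +1 on thread P1 → (1, 4, 0)
VC(H, invoked at 14): max of VC(F)=(1, 4, 0), VC(I)=(0, 0, 1), then +1 on thread P1 → (1, 5, 1)
target: VC(F) = (1, 4, 0)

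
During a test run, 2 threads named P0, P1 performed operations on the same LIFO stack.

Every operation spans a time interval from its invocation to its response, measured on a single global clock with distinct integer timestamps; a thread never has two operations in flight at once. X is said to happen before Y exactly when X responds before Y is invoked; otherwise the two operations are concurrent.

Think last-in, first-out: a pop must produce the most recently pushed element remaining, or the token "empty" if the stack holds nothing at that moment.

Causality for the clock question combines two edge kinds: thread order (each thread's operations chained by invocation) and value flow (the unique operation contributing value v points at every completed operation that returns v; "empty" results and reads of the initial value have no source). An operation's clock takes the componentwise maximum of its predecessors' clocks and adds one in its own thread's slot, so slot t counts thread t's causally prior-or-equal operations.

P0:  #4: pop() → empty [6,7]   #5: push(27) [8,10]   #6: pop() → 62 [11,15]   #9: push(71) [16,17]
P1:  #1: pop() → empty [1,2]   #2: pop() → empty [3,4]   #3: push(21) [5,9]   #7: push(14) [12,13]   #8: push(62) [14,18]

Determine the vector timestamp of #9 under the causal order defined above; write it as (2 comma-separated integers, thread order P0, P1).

VC(#1, invoked at 1): no causal predecessors; +1 on P1 → (0, 1)
VC(#4, invoked at 6): no causal predecessors; +1 on P0 → (1, 0)
from VC(#1)=(0, 1), #2 (invoked 3) maxes components and bumps P1 → (0, 2)
from VC(#4)=(1, 0), #5 (invoked 8) maxes components and bumps P0 → (2, 0)
from VC(#2)=(0, 2), #3 (invoked 5) maxes components and bumps P1 → (0, 3)
from VC(#3)=(0, 3), #7 (invoked 12) maxes components and bumps P1 → (0, 4)
from VC(#7)=(0, 4), #8 (invoked 14) maxes components and bumps P1 → (0, 5)
from VC(#5)=(2, 0), VC(#8)=(0, 5), #6 (invoked 11) maxes components and bumps P0 → (3, 5)
from VC(#6)=(3, 5), #9 (invoked 16) maxes components and bumps P0 → (4, 5)
target: VC(#9) = (4, 5)

(4, 5)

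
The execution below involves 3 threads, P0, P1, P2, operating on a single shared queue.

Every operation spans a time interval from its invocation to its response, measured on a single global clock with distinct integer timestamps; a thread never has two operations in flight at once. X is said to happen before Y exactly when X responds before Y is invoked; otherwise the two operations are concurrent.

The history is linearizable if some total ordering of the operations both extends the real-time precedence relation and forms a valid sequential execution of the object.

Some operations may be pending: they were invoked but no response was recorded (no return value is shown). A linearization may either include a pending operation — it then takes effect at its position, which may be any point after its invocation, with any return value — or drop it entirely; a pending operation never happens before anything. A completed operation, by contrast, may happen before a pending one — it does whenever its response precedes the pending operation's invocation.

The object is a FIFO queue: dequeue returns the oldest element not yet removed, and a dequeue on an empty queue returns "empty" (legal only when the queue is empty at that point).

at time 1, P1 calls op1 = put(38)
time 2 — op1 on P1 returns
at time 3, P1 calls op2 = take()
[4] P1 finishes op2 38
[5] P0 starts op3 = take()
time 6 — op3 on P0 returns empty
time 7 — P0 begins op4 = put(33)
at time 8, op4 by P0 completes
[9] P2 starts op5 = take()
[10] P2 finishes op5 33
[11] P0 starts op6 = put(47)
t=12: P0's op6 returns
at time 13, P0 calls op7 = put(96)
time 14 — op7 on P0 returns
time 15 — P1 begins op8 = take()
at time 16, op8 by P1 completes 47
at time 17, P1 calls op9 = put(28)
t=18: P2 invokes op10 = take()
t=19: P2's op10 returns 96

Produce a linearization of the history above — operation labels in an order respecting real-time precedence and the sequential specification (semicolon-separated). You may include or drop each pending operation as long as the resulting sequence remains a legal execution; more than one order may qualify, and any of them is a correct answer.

1. op1 put(38), leaving queue <38>
2. op2 take() → 38, leaving queue <>
3. op3 take() → empty, leaving queue <>
4. op4 put(33), leaving queue <33>
5. op5 take() → 33, leaving queue <>
6. op6 put(47), leaving queue <47>
7. op7 put(96), leaving queue <47,96>
8. op8 take() → 47, leaving queue <96>
9. op9 put(28) (pending, included), leaving queue <96,28>
10. op10 take() → 96, leaving queue <28>

op1; op2; op3; op4; op5; op6; op7; op8; op9; op10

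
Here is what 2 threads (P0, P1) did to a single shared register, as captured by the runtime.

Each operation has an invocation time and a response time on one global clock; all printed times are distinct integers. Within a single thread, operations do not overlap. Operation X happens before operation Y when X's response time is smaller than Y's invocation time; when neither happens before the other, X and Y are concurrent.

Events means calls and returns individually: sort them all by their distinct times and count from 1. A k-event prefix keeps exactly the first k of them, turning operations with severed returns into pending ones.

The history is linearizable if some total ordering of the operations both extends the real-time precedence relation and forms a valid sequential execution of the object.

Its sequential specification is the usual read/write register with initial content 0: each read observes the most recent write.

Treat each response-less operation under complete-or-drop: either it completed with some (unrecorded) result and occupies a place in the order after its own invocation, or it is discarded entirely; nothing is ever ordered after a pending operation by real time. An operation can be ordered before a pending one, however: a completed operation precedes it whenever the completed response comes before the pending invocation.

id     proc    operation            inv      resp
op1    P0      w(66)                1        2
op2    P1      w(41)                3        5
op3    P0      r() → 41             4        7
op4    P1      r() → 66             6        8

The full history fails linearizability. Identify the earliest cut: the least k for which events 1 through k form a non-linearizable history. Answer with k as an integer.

8

events 1..7 are linearizable, e.g. via op1, op2, op3:
1. op1 w(66), leaving value 66
2. op2 w(41), leaving value 41
3. op3 r() → 41, leaving value 41
adding event 8 (op4 responds at 8) leaves no legal real-time order
for example op1, op2, op3, op4 fails at step 4: op4 r() → 66 is not legal there
for example op1, op2, op4, op3 fails at step 3: op4 r() → 66 is not legal there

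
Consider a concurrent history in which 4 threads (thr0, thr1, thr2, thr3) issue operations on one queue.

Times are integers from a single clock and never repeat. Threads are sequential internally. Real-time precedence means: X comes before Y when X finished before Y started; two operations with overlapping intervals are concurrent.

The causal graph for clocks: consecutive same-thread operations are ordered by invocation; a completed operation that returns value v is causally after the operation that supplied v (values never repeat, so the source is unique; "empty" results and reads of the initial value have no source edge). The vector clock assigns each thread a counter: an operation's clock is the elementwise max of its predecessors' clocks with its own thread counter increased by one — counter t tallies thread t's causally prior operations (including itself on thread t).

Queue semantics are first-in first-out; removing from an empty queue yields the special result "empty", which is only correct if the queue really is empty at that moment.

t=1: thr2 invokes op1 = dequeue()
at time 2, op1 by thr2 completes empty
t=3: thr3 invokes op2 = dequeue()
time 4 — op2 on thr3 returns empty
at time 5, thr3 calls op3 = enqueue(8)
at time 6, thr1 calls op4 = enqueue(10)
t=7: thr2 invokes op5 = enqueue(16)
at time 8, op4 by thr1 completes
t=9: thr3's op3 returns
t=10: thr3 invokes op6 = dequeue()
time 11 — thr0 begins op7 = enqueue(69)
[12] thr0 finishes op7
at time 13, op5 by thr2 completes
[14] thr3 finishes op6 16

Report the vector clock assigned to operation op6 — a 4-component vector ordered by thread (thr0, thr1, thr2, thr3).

op2 (invocation 3): nothing precedes it; thr3's component alone gives (0, 0, 0, 1)
op1 (invocation 1): nothing precedes it; thr2's component alone gives (0, 0, 1, 0)
op4 (invocation 6): nothing precedes it; thr1's component alone gives (0, 1, 0, 0)
op7 (invocation 11): nothing precedes it; thr0's component alone gives (1, 0, 0, 0)
from VC(op2)=(0, 0, 0, 1), op3 (invoked 5) maxes components and bumps thr3 → (0, 0, 0, 2)
from VC(op1)=(0, 0, 1, 0), op5 (invoked 7) maxes components and bumps thr2 → (0, 0, 2, 0)
from VC(op3)=(0, 0, 0, 2), VC(op5)=(0, 0, 2, 0), op6 (invoked 10) maxes components and bumps thr3 → (0, 0, 2, 3)
target: VC(op6) = (0, 0, 2, 3)

(0, 0, 2, 3)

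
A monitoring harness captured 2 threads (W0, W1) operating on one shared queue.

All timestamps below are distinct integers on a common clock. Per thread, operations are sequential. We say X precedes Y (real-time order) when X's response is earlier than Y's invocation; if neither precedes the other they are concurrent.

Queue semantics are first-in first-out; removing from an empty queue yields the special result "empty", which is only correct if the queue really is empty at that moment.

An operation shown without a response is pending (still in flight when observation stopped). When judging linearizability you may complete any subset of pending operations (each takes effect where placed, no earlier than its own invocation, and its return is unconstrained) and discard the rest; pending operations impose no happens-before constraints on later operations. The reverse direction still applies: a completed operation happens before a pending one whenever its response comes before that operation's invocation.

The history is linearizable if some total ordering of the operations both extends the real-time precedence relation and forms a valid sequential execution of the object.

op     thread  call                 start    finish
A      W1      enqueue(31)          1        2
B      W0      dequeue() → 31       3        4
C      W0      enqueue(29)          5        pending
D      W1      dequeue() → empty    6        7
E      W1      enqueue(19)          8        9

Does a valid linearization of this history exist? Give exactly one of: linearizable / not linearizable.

linearizable

one valid linearization: A, B, D, C, E
1. A enqueue(31), leaving queue <31>
2. B dequeue() → 31, leaving queue <>
3. D dequeue() → empty, leaving queue <>
4. C enqueue(29) (pending, included), leaving queue <29>
5. E enqueue(19), leaving queue <29,19>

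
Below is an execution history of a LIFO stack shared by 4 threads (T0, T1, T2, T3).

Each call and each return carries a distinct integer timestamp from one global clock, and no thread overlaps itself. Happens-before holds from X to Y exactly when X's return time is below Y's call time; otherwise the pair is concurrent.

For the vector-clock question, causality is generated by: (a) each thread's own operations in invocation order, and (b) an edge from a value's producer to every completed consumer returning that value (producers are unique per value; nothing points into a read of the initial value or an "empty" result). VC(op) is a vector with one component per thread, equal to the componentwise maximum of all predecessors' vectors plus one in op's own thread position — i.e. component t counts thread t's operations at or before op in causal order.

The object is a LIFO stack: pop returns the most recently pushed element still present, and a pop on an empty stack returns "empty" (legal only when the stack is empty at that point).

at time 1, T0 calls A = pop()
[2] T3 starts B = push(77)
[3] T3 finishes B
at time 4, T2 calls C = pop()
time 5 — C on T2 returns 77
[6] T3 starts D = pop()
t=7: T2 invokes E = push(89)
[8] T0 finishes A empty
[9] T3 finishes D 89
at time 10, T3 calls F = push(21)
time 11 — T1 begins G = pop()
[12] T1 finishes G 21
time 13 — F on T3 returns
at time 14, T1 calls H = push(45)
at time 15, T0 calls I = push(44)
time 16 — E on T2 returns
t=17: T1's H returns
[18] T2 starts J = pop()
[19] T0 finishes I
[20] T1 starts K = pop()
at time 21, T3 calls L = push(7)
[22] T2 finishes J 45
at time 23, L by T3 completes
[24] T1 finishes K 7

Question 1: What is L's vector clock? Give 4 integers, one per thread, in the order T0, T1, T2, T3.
Answer: (0, 0, 2, 4)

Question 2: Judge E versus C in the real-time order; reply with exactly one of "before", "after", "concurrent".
Answer: after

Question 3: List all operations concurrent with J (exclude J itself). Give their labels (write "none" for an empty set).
Answer: I, K, L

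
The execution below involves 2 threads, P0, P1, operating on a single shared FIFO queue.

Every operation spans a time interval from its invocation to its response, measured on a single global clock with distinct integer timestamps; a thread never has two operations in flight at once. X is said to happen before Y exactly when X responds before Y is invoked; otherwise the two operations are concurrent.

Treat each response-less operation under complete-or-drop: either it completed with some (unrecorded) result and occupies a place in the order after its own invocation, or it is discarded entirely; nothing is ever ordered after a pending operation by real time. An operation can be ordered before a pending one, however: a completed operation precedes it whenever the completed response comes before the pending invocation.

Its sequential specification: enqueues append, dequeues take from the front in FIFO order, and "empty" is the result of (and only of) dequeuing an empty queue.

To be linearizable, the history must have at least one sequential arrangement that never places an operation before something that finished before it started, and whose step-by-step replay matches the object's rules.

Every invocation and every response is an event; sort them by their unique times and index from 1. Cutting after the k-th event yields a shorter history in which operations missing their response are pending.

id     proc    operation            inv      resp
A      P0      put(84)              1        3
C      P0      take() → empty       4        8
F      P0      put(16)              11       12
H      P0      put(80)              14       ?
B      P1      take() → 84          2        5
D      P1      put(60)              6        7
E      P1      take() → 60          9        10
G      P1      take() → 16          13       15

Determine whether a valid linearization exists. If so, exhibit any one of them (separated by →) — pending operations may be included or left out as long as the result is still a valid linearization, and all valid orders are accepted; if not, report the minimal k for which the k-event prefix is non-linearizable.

step 1: A put(84) — queue <84>
step 2: B take() → 84 — queue <>
step 3: C take() → empty — queue <>
step 4: D put(60) — queue <60>
step 5: E take() → 60 — queue <>
step 6: F put(16) — queue <16>
step 7: G take() → 16 — queue <>

linearizable — witness: A → B → C → D → E → F → G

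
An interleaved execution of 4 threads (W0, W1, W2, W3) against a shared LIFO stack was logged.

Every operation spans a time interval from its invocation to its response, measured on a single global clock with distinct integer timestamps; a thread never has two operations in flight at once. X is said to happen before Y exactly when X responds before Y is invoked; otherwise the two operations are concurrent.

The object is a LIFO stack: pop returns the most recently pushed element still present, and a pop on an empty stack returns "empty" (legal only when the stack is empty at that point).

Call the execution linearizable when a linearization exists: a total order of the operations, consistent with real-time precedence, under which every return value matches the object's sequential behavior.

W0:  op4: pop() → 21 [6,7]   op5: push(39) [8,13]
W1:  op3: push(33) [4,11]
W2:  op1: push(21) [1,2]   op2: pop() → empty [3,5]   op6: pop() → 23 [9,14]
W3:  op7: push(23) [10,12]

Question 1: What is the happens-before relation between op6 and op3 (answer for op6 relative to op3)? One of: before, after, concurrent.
op6 spans [9,14], op3 spans [4,11]
the intervals overlap in both directions

concurrent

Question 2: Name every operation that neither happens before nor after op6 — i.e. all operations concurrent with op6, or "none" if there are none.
op6 spans [9,14]: anything still running between times 9 and 14 counts as concurrent
op1 [1,2]: before
op2 [3,5]: before
op3 [4,11]: concurrent
op4 [6,7]: before
op5 [8,13]: concurrent
op7 [10,12]: concurrent

op3, op5, op7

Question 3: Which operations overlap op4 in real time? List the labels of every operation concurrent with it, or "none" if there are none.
op4 spans [6,7]; an op avoiding the whole window 6..7 is ordered, any other is concurrent
op1 [1,2]: before
op2 [3,5]: before
op3 [4,11]: concurrent
op5 [8,13]: after
op6 [9,14]: after
op7 [10,12]: after

op3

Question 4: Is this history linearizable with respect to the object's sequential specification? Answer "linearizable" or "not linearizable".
through event 4 a valid linearization exists; event 5 (op2 responding at time 5) ends that
a single order respects real time; the 2 completed LIFO stack operations fail replay along it
no escape via the 1 pending operation (op3): every completion choice fails
one such order, op1, op2 (pending dropped), breaks at step 2 where op2 pop() → empty is illegal

not linearizable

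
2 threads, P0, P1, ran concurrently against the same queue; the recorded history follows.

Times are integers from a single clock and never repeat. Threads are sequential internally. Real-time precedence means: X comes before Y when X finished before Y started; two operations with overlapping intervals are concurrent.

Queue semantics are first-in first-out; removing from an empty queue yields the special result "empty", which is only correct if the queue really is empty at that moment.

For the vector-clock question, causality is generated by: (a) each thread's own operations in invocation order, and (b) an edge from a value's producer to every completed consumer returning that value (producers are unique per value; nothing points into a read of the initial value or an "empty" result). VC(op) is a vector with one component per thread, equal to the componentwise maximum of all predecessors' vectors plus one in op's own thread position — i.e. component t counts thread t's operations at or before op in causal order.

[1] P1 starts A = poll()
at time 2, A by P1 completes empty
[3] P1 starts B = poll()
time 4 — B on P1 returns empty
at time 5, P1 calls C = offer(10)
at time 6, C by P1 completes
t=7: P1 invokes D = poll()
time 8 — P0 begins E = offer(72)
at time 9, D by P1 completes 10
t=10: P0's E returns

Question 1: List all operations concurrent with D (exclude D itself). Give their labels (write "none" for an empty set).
D spans [7,9]: anything still running between times 7 and 9 counts as concurrent
A [1,2]: before
B [3,4]: before
C [5,6]: before
E [8,10]: concurrent

E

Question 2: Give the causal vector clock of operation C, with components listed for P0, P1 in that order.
VC(A, invoked at 1): no causal predecessors; +1 on P1 → (0, 1)
VC(E, invoked at 8): no causal predecessors; +1 on P0 → (1, 0)
B, invoked 3, takes VC(A)=(0, 1) under max, adds 1 for P1 → (0, 2)
C, invoked 5, takes VC(B)=(0, 2) under max, adds 1 for P1 → (0, 3)
D, invoked 7, takes VC(C)=(0, 3) under max, adds 1 for P1 → (0, 4)
target: VC(C) = (0, 3)

(0, 3)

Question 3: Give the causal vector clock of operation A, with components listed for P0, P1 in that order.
A (invocation 1): nothing precedes it; P1's component alone gives (0, 1)
E (invocation 8): nothing precedes it; P0's component alone gives (1, 0)
merge at B (invoked 3): VC(A)=(0, 1), own-thread bump on P1 → (0, 2)
merge at C (invoked 5): VC(B)=(0, 2), own-thread bump on P1 → (0, 3)
merge at D (invoked 7): VC(C)=(0, 3), own-thread bump on P1 → (0, 4)
target: VC(A) = (0, 1)

(0, 1)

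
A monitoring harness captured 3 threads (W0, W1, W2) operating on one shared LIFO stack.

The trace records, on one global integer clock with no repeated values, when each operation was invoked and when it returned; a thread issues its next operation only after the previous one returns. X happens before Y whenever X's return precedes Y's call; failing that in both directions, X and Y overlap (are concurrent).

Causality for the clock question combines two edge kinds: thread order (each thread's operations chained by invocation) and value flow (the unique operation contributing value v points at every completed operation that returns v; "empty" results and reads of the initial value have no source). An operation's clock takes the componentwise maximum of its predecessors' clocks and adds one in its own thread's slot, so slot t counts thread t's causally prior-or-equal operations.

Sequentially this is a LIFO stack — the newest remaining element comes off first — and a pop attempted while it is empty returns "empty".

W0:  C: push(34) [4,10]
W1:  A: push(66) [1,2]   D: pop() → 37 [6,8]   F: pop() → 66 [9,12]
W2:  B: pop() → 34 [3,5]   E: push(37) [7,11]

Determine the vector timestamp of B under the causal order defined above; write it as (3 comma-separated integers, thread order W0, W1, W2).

(1, 0, 1)

root op A, invoked 1: fresh clock plus W1's own tick → (0, 1, 0)
root op C, invoked 4: fresh clock plus W0's own tick → (1, 0, 0)
B, invoked 3, takes VC(C)=(1, 0, 0) under max, adds 1 for W2 → (1, 0, 1)
E, invoked 7, takes VC(B)=(1, 0, 1) under max, adds 1 for W2 → (1, 0, 2)
D, invoked 6, takes VC(A)=(0, 1, 0), VC(E)=(1, 0, 2) under max, adds 1 for W1 → (1, 2, 2)
F, invoked 9, takes VC(A)=(0, 1, 0), VC(D)=(1, 2, 2) under max, adds 1 for W1 → (1, 3, 2)
target: VC(B) = (1, 0, 1)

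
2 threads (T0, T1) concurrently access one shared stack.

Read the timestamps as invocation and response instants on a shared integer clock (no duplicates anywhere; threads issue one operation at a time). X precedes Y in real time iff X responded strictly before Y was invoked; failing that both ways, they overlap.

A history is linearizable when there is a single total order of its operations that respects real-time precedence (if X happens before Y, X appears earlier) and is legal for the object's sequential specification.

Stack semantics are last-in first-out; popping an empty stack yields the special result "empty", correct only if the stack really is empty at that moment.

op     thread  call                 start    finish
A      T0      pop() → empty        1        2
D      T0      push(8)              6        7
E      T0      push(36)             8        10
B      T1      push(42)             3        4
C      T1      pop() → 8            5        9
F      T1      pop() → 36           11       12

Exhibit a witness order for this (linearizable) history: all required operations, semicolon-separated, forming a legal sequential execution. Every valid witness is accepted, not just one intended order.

step 1: A pop() → empty — stack <>
step 2: B push(42) — stack <42>
step 3: D push(8) — stack <42,8>
step 4: C pop() → 8 — stack <42>
step 5: E push(36) — stack <42,36>
step 6: F pop() → 36 — stack <42>

A; B; D; C; E; F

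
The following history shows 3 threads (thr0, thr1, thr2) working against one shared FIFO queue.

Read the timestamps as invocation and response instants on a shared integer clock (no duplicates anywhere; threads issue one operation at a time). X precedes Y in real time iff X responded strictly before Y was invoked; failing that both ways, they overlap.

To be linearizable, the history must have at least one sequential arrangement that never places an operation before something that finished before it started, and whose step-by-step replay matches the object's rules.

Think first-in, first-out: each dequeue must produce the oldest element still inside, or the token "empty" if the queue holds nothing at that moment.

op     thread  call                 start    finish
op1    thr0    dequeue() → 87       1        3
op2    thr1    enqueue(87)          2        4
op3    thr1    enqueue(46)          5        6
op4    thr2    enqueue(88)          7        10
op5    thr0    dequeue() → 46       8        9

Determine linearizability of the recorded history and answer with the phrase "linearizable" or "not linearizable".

linearizable

a witness: op2, op1, op3, op4, op5
after step 1 (op2 enqueue(87)): queue <87>
after step 2 (op1 dequeue() → 87): queue <>
after step 3 (op3 enqueue(46)): queue <46>
after step 4 (op4 enqueue(88)): queue <46,88>
after step 5 (op5 dequeue() → 46): queue <88>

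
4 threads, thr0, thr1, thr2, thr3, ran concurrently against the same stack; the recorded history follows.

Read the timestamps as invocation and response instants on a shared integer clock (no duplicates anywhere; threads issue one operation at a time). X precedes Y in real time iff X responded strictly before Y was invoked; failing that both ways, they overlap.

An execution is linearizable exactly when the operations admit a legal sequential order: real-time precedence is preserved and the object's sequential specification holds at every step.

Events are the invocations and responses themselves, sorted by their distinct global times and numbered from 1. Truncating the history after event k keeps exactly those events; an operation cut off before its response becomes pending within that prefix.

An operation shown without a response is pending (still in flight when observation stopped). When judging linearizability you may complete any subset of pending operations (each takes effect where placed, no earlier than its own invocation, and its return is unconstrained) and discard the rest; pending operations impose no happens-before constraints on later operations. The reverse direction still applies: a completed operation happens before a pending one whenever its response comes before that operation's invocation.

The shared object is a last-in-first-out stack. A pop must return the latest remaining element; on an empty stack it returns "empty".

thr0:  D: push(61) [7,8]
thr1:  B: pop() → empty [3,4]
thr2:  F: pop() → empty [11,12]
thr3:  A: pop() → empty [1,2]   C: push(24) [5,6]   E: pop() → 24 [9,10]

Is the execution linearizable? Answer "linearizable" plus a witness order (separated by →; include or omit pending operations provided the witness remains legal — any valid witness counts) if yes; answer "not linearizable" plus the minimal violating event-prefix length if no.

not linearizable — minimal violating prefix: 10 events

events 1..9 are fine; event 10 — the response of E at time 10 — makes the prefix non-linearizable
exactly one order of the 5 completed ops respects real time; the stack replay fails
one such order, A, B, C, D, E, breaks at step 5 where E pop() → 24 is illegal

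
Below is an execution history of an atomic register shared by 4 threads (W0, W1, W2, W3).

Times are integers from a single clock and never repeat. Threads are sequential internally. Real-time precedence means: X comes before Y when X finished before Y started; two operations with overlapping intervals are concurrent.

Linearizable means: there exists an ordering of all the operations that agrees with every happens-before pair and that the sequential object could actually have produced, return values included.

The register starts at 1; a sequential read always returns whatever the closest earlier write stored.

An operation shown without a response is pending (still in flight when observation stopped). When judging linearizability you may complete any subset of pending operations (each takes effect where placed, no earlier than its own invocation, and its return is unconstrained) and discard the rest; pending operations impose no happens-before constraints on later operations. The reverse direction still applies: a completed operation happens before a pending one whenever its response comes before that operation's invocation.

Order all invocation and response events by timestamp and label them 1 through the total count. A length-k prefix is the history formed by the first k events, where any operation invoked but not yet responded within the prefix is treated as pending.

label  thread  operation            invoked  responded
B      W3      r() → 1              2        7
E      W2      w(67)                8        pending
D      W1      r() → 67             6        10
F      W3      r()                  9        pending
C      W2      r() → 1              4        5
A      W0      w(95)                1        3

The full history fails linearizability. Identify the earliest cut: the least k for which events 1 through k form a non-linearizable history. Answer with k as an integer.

5

one valid order for events 1..4 is A:
1. A w(95), leaving value 95
at event 5 (C's time-5 response) nothing linearizes any more
include/drop combinations of the 1 pending operation (B) were all tried; none helps
for example A, C (pending dropped) fails at step 2: C r() → 1 is not legal there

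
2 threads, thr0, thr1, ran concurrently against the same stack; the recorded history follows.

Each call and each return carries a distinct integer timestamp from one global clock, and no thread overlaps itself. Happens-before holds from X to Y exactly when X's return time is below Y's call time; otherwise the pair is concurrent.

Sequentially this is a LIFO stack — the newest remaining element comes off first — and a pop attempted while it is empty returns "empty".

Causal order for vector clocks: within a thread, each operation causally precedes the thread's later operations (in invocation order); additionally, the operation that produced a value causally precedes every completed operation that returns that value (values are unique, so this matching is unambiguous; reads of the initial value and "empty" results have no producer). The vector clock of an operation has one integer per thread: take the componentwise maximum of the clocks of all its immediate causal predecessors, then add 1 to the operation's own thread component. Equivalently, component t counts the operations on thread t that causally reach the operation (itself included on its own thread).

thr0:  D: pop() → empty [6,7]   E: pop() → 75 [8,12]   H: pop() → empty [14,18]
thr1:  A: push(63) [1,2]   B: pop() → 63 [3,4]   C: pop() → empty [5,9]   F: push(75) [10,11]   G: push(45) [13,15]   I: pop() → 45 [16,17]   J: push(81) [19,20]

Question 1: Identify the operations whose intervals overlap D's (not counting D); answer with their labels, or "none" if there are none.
D runs from 6 to 7; window-overlapping ops are concurrent
A [1,2]: before
B [3,4]: before
C [5,9]: concurrent
E [8,12]: after
F [10,11]: after
G [13,15]: after
H [14,18]: after
I [16,17]: after
J [19,20]: after

C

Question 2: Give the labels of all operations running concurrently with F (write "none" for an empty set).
F spans [10,11]: anything still running between times 10 and 11 counts as concurrent
A [1,2]: before
B [3,4]: before
C [5,9]: before
D [6,7]: before
E [8,12]: concurrent
G [13,15]: after
H [14,18]: after
I [16,17]: after
J [19,20]: after

E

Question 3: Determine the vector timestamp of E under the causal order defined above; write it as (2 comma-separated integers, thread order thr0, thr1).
A (invocation 1): nothing precedes it; thr1's component alone gives (0, 1)
D (invocation 6): nothing precedes it; thr0's component alone gives (1, 0)
invoked at 3, B merges VC(A)=(0, 1) and bumps thr1's slot → (0, 2)
invoked at 5, C merges VC(B)=(0, 2) and bumps thr1's slot → (0, 3)
invoked at 10, F merges VC(C)=(0, 3) and bumps thr1's slot → (0, 4)
invoked at 13, G merges VC(F)=(0, 4) and bumps thr1's slot → (0, 5)
invoked at 16, I merges VC(G)=(0, 5) and bumps thr1's slot → (0, 6)
invoked at 8, E merges VC(D)=(1, 0), VC(F)=(0, 4) and bumps thr0's slot → (2, 4)
invoked at 19, J merges VC(I)=(0, 6) and bumps thr1's slot → (0, 7)
invoked at 14, H merges VC(E)=(2, 4) and bumps thr0's slot → (3, 4)
target: VC(E) = (2, 4)

(2, 4)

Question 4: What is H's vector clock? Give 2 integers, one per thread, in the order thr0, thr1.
no predecessors for A (invoked 1): thr1 increments from zero → (0, 1)
no predecessors for D (invoked 6): thr0 increments from zero → (1, 0)
merge at B (invoked 3): VC(A)=(0, 1), own-thread bump on thr1 → (0, 2)
merge at C (invoked 5): VC(B)=(0, 2), own-thread bump on thr1 → (0, 3)
merge at F (invoked 10): VC(C)=(0, 3), own-thread bump on thr1 → (0, 4)
merge at G (invoked 13): VC(F)=(0, 4), own-thread bump on thr1 → (0, 5)
merge at I (invoked 16): VC(G)=(0, 5), own-thread bump on thr1 → (0, 6)
merge at E (invoked 8): VC(D)=(1, 0), VC(F)=(0, 4), own-thread bump on thr0 → (2, 4)
merge at J (invoked 19): VC(I)=(0, 6), own-thread bump on thr1 → (0, 7)
merge at H (invoked 14): VC(E)=(2, 4), own-thread bump on thr0 → (3, 4)
target: VC(H) = (3, 4)

(3, 4)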